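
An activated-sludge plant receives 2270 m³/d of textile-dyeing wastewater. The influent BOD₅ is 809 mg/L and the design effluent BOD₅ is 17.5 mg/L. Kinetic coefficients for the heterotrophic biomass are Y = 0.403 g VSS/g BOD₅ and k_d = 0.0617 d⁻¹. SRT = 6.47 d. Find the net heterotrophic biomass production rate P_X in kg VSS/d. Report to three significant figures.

P_X ≈ 517 kg VSS/d

Y_obs = Y / (1 + k_d θ_c) = 0.403 / (1 + 0.0617 × 6.47) = 0.403 / 1.399 = 0.2880.
Mass of BOD₅ removed per day: Q(S₀ − S) = 2270 × 791.5 g/m³ = 1797 kg/d.
P_X = Y_obs · Q(S₀ − S) = 0.2880 × 1797 = 517.5 kg VSS/d.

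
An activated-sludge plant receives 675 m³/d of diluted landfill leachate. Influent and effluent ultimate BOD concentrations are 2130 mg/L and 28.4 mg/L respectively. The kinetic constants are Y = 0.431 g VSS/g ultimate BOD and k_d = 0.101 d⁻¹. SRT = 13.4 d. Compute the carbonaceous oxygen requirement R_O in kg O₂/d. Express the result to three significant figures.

R_O ≈ 1050 kg O₂/d

Correct the yield for decay: Y_obs = Y/(1 + k_d θ_c) = 0.431 / (1 + 0.101 × 13.4) = 0.431 / 2.353 = 0.1831.
ΔS = 2130 − 28.4 = 2102 mg/L, so the substrate removal rate is 675 × 2102/1000 = 1419 kg ultimate BOD/d.
Biomass synthesised: P_X = Y_obs × 1419 = 259.8 kg VSS/d.
R_O = Q·(S₀ − S) − 1.42·P_X = 1419 − 1.42 × 259.8 = 1050 kg O₂/d.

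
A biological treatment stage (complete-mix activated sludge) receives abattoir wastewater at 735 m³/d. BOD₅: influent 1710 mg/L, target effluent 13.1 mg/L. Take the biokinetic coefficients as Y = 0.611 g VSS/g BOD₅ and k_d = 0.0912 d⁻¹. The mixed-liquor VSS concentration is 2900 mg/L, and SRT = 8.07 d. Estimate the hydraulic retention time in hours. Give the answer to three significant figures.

Rearranging the biomass balance for a CMAS with decay, V = Y·Q·ΔS·θ_c / [X·(1+k_d θ_c)] = 0.611 × 735 × (1710 − 13.1) × 8.07 / [2900 × (1 + 0.0912 × 8.07)] = 6.15×10^6 / 5034 = 1222 m³.
HRT = V/Q = 1222 m³ / 735 m³·d⁻¹ = 1.662 d × 24 = 39.89 h.

τ ≈ 39.9 h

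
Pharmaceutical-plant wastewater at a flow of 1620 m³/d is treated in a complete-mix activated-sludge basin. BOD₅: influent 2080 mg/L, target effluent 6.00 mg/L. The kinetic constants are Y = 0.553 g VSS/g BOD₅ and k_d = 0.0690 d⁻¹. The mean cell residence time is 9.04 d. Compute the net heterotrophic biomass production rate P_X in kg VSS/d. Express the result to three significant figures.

P_X ≈ 1140 kg VSS/d

Y_obs = Y / (1 + k_d θ_c) = 0.553 / (1 + 0.0690 × 9.04) = 0.553 / 1.624 = 0.3406.
Mass of BOD₅ removed per day: Q(S₀ − S) = 1620 × 2074 g/m³ = 3360 kg/d.
So the net sludge growth is P_X = 0.3406 × 3360 = 1144 kg VSS/d.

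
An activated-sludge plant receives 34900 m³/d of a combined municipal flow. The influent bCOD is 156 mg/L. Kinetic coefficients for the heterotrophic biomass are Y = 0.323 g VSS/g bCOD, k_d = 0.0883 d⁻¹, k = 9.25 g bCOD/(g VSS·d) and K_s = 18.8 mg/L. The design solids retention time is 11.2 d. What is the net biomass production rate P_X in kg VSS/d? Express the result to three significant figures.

For a completely mixed reactor with recycle the Lawrence–McCarty relation gives S = K_s·(1 + k_d·θ_c) / [θ_c·(Y·k − k_d) − 1] = 18.8 × (1 + 0.0883 × 11.2) / [11.2 × (0.323 × 9.25 − 0.0883) − 1] = 37.39 / 31.47 = 1.188 mg/L.
Correct the yield for decay: Y_obs = Y/(1 + k_d θ_c) = 0.323 / (1 + 0.0883 × 11.2) = 0.323 / 1.989 = 0.1624.
Mass of bCOD removed per day: Q(S₀ − S) = 34900 × 154.8 g/m³ = 5403 kg/d.
So the net sludge growth is P_X = 0.1624 × 5403 = 877.4 kg VSS/d.

P_X ≈ 877 kg VSS/d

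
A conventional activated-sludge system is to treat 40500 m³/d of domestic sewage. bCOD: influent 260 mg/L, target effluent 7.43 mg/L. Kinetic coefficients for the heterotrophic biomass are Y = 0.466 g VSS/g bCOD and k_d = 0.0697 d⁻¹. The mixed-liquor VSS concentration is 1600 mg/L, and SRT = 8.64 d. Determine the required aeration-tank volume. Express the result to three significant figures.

V ≈ 16100 m³

Steady-state biomass mass balance: V·X·(1 + k_d·θ_c) = Y·Q·(S₀ − S)·θ_c, so V = 0.466 × 40500 × (260 − 7.43) × 8.64 / [1600 × (1 + 0.0697 × 8.64)] = 4.12×10^7 / 2564 = 16066 m³.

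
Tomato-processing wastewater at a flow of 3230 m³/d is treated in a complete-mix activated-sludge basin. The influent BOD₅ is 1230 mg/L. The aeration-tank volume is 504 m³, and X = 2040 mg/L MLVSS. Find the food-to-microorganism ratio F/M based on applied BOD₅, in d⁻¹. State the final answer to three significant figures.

F/M ≈ 3.86 d⁻¹

F/M = applied load / biomass = Q·S₀/(V·X) = 3230 × 1230 / (504.0 × 2040) = 3.864 d⁻¹.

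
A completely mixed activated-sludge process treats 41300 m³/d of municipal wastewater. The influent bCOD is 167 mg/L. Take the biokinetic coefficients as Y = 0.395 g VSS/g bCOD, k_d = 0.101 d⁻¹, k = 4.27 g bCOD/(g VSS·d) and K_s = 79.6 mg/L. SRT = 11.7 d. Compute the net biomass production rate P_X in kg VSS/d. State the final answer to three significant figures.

Effluent substrate depends only on kinetics and SRT: S = K_s(1 + k_d θ_c) / [θ_c(Yk − k_d) − 1] = 79.6 × (1 + 0.101 × 11.7) / [11.7 × (0.395 × 4.27 − 0.101) − 1] = 173.7 / 17.55 = 9.894 mg/L.
The observed yield is Y_obs = Y/(1 + k_d·θ_c) = 0.395 / (1 + 0.101 × 11.7) = 0.395 / 2.182 = 0.1811 g VSS per g bCOD removed.
ΔS = 167 − 9.89 = 157.1 mg/L, so the substrate removal rate is 41300 × 157.1/1000 = 6489 kg bCOD/d.
So the net sludge growth is P_X = 0.1811 × 6489 = 1175 kg VSS/d.

P_X ≈ 1170 kg VSS/d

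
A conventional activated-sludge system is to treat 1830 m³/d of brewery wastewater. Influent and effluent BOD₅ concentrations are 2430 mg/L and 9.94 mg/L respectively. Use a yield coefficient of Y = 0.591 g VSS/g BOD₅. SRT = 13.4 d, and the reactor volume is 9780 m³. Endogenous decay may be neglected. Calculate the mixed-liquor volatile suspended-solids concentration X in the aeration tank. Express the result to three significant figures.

From V·X = Y·Q·(S₀ − S)·θ_c (decay neglected): X = 0.591 × 1830 × (2430 − 9.94) × 13.4 / 9780 = 3586 mg/L.

X ≈ 3590 mg/L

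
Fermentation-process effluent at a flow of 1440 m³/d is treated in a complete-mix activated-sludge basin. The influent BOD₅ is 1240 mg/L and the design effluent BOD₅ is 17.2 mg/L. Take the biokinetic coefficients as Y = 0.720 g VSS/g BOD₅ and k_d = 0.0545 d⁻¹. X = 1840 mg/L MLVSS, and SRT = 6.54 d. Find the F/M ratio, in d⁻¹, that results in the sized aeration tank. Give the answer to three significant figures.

F/M ≈ 0.292 d⁻¹

Steady-state biomass mass balance: V·X·(1 + k_d·θ_c) = Y·Q·(S₀ − S)·θ_c, so V = 0.720 × 1440 × (1240 − 17.2) × 6.54 / [1840 × (1 + 0.0545 × 6.54)] = 8.29×10^6 / 2496 = 3322 m³.
F/M = Q·S₀ / (V·X) = 1440 × 1240 / (3322 × 1840) = 0.2921 g BOD₅·(g VSS·d)⁻¹.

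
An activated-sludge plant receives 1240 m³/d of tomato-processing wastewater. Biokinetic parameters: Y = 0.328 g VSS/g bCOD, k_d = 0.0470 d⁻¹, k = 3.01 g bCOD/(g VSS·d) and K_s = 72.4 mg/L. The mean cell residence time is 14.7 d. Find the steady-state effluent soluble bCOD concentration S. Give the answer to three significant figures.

Effluent substrate depends only on kinetics and SRT: S = K_s(1 + k_d θ_c) / [θ_c(Yk − k_d) − 1] = 72.4 × (1 + 0.0470 × 14.7) / [14.7 × (0.328 × 3.01 − 0.0470) − 1] = 122.4 / 12.82 = 9.548 mg/L.

S ≈ 9.55 mg/L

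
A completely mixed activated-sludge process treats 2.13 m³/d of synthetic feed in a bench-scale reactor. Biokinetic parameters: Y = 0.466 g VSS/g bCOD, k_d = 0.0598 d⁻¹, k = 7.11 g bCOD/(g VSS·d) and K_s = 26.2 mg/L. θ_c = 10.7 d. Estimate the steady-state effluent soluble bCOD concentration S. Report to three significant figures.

S ≈ 1.27 mg/L

From the Monod/SRT balance for a CMAS, S = K_s·(1+k_d θ_c)/[θ_c·(Y k − k_d) − 1] = 26.2 × (1 + 0.0598 × 10.7) / [10.7 × (0.466 × 7.11 − 0.0598) − 1] = 42.96 / 33.81 = 1.271 mg/L.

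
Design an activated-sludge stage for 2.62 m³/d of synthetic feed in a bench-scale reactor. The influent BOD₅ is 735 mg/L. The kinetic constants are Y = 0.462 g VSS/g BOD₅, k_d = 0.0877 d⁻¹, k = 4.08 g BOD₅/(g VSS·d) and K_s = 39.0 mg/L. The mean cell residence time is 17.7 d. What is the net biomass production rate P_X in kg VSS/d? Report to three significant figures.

P_X ≈ 0.347 kg VSS/d

From the Monod/SRT balance for a CMAS, S = K_s·(1+k_d θ_c)/[θ_c·(Y k − k_d) − 1] = 39.0 × (1 + 0.0877 × 17.7) / [17.7 × (0.462 × 4.08 − 0.0877) − 1] = 99.54 / 30.81 = 3.231 mg/L.
Observed yield with endogenous decay: Y_obs = Y / (1 + k_d·θ_c) = 0.462 / (1 + 0.0877 × 17.7) = 0.462 / 2.552 = 0.1810 g VSS/g BOD₅.
Q·(S₀ − S) = 2.62 × (735 − 3.23) × 10⁻³ = 1.917 kg/d removed.
So the net sludge growth is P_X = 0.1810 × 1.917 = 0.3470 kg VSS/d.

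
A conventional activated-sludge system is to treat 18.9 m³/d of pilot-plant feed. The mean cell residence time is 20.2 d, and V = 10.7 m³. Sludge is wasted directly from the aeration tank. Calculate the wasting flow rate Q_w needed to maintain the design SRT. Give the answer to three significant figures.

For wasting at MLVSS concentration, Q_w = V/θ_c = 10.70/20.2 = 0.5297 m³/d.

Q_w ≈ 0.530 m³/d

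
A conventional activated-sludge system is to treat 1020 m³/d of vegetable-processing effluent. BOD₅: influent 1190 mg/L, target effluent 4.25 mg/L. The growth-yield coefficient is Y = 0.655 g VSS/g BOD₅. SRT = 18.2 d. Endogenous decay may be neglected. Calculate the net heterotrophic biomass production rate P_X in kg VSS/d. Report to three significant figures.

Since k_d ≈ 0, Y_obs = Y = 0.655 g VSS/g BOD₅.
ΔS = 1190 − 4.25 = 1186 mg/L, so the substrate removal rate is 1020 × 1186/1000 = 1209 kg BOD₅/d.
Net biomass production P_X = Y_obs × Q·(S₀ − S) = 0.6550 × 1209 = 792.2 kg VSS/d.

P_X ≈ 792 kg VSS/d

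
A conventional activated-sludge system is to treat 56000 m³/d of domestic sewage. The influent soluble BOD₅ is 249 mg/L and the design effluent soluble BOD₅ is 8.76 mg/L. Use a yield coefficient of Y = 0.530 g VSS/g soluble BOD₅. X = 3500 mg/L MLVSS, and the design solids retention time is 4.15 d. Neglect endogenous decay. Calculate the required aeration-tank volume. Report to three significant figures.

V ≈ 8450 m³

With k_d = 0 the design equation reduces to V = Y Q (S₀−S) θ_c / X = 0.530 × 56000 × (249 − 8.76) × 4.15 / 3500 = 8455 m³.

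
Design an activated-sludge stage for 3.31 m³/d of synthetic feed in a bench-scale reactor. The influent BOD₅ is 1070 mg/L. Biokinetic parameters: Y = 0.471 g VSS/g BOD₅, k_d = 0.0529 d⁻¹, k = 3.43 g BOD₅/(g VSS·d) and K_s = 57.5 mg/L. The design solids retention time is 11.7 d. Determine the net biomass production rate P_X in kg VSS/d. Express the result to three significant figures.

P_X ≈ 1.03 kg VSS/d

For a completely mixed reactor with recycle the Lawrence–McCarty relation gives S = K_s·(1 + k_d·θ_c) / [θ_c·(Y·k − k_d) − 1] = 57.5 × (1 + 0.0529 × 11.7) / [11.7 × (0.471 × 3.43 − 0.0529) − 1] = 93.09 / 17.28 = 5.386 mg/L.
The observed yield is Y_obs = Y/(1 + k_d·θ_c) = 0.471 / (1 + 0.0529 × 11.7) = 0.471 / 1.619 = 0.2909 g VSS per g BOD₅ removed.
Mass of BOD₅ removed per day: Q(S₀ − S) = 3.31 × 1065 g/m³ = 3.524 kg/d.
Net biomass production P_X = Y_obs × Q·(S₀ − S) = 0.2909 × 3.524 = 1.025 kg VSS/d.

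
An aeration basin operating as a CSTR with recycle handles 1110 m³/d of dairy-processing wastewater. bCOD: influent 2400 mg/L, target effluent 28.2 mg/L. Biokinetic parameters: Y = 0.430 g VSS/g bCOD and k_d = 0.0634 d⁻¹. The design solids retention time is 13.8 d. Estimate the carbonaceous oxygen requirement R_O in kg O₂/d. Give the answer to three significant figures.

R_O ≈ 1780 kg O₂/d

Observed yield with endogenous decay: Y_obs = Y / (1 + k_d·θ_c) = 0.430 / (1 + 0.0634 × 13.8) = 0.430 / 1.875 = 0.2293 g VSS/g bCOD.
Q·(S₀ − S) = 1110 × (2400 − 28.2) × 10⁻³ = 2633 kg/d removed.
Net sludge production P_X = 0.2293 × 2633 = 603.8 kg VSS/d.
Carbonaceous O₂ demand = substrate oxidised − cell-mass equivalent = 2633 − 1.42 × 603.8 = 1775 kg O₂/d.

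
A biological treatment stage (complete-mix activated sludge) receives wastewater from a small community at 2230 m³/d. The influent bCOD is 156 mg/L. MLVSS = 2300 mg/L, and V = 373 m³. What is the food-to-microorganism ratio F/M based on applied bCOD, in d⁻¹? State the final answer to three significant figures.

F/M ≈ 0.406 d⁻¹

F/M = applied load / biomass = Q·S₀/(V·X) = 2230 × 156 / (373.0 × 2300) = 0.4055 d⁻¹.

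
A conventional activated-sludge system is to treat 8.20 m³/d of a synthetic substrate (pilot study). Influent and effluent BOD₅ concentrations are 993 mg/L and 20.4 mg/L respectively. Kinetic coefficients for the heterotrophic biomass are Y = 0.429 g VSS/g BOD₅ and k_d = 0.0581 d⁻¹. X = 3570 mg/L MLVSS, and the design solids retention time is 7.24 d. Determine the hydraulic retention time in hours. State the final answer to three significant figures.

Steady-state biomass mass balance: V·X·(1 + k_d·θ_c) = Y·Q·(S₀ − S)·θ_c, so V = 0.429 × 8.20 × (993 − 20.4) × 7.24 / [3570 × (1 + 0.0581 × 7.24)] = 2.48×10^4 / 5072 = 4.884 m³.
Hydraulic retention time τ = V/Q = 4.884 / 8.20 = 0.5956 d = 14.30 h.

τ ≈ 14.3 h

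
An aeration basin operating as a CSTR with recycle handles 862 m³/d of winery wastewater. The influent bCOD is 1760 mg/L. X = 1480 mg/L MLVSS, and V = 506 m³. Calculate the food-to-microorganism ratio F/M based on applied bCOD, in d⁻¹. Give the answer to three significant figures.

F/M ≈ 2.03 d⁻¹

Food-to-microorganism ratio F/M = Q S₀ / (V X) = 862 × 1760 / (506.0 × 1480) = 2.026 d⁻¹.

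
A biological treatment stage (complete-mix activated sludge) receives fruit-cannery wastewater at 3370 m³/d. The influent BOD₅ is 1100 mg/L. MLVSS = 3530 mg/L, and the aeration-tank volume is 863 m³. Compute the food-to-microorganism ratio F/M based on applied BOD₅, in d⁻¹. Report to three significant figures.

F/M ≈ 1.22 d⁻¹

F/M = Q·S₀ / (V·X) = 3370 × 1100 / (863.0 × 3530) = 1.217 g BOD₅·(g VSS·d)⁻¹.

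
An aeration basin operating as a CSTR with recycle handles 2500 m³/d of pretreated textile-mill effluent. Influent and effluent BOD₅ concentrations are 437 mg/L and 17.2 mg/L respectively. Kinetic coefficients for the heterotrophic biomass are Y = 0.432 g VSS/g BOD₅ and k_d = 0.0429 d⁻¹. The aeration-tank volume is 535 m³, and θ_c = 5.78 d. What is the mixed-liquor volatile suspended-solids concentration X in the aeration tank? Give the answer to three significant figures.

X ≈ 3920 mg/L

From V·X·(1 + k_d·θ_c) = Y·Q·(S₀ − S)·θ_c: X = 0.432 × 2500 × (437 − 17.2) × 5.78 / [535 × (1 + 0.0429 × 5.78)] = 3925 mg/L.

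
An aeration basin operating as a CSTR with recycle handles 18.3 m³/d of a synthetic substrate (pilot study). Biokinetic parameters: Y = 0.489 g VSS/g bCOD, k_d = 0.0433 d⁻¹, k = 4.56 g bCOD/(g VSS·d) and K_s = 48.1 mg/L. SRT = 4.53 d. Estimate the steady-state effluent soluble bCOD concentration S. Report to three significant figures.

S ≈ 6.46 mg/L

For a completely mixed reactor with recycle the Lawrence–McCarty relation gives S = K_s·(1 + k_d·θ_c) / [θ_c·(Y·k − k_d) − 1] = 48.1 × (1 + 0.0433 × 4.53) / [4.53 × (0.489 × 4.56 − 0.0433) − 1] = 57.53 / 8.905 = 6.461 mg/L.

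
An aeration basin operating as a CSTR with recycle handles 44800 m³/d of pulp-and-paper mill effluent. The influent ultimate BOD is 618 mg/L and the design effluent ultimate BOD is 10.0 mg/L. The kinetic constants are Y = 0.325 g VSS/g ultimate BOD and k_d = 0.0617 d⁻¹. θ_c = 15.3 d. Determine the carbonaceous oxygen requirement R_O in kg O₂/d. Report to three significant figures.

Y_obs = Y / (1 + k_d θ_c) = 0.325 / (1 + 0.0617 × 15.3) = 0.325 / 1.944 = 0.1672.
Substrate removed = Q·(S₀ − S) = 44800 m³/d × (618 − 10.0) g/m³ = 2.72×10^7 g/d = 27238 kg/d.
Biomass synthesised: P_X = Y_obs × 27238 = 4554 kg VSS/d.
Carbonaceous O₂ demand = substrate oxidised − cell-mass equivalent = 27238 − 1.42 × 4554 = 20772 kg O₂/d.

R_O ≈ 20800 kg O₂/d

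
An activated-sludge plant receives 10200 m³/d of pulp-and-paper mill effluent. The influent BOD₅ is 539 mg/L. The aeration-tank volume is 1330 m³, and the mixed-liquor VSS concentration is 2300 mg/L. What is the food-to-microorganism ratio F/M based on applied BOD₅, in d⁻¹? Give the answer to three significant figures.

F/M = applied load / biomass = Q·S₀/(V·X) = 10200 × 539 / (1330 × 2300) = 1.797 d⁻¹.

F/M ≈ 1.80 d⁻¹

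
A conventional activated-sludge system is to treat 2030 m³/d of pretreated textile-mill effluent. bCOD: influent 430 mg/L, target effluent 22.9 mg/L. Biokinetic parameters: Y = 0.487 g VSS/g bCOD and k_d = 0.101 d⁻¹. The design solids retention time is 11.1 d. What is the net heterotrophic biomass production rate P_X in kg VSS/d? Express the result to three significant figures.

Observed yield with endogenous decay: Y_obs = Y / (1 + k_d·θ_c) = 0.487 / (1 + 0.101 × 11.1) = 0.487 / 2.121 = 0.2296 g VSS/g bCOD.
Q·(S₀ − S) = 2030 × (430 − 22.9) × 10⁻³ = 826.4 kg/d removed.
Net biomass production P_X = Y_obs × Q·(S₀ − S) = 0.2296 × 826.4 = 189.7 kg VSS/d.

P_X ≈ 190 kg VSS/d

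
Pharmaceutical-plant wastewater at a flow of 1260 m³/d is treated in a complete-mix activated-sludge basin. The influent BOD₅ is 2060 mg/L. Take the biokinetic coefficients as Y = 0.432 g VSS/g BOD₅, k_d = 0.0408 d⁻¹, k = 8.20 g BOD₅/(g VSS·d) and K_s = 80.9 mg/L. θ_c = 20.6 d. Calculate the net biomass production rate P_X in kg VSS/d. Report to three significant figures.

For a completely mixed reactor with recycle the Lawrence–McCarty relation gives S = K_s·(1 + k_d·θ_c) / [θ_c·(Y·k − k_d) − 1] = 80.9 × (1 + 0.0408 × 20.6) / [20.6 × (0.432 × 8.20 − 0.0408) − 1] = 148.9 / 71.13 = 2.093 mg/L.
Observed yield with endogenous decay: Y_obs = Y / (1 + k_d·θ_c) = 0.432 / (1 + 0.0408 × 20.6) = 0.432 / 1.840 = 0.2347 g VSS/g BOD₅.
ΔS = 2060 − 2.09 = 2058 mg/L, so the substrate removal rate is 1260 × 2058/1000 = 2593 kg BOD₅/d.
So the net sludge growth is P_X = 0.2347 × 2593 = 608.6 kg VSS/d.

P_X ≈ 609 kg VSS/d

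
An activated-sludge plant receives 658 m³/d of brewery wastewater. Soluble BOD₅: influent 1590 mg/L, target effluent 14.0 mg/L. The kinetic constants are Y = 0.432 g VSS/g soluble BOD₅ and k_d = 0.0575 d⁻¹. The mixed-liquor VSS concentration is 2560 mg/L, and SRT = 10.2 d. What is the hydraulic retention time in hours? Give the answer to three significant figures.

τ ≈ 41.0 h

Rearranging the biomass balance for a CMAS with decay, V = Y·Q·ΔS·θ_c / [X·(1+k_d θ_c)] = 0.432 × 658 × (1590 − 14.0) × 10.2 / [2560 × (1 + 0.0575 × 10.2)] = 4.57×10^6 / 4061 = 1125 m³.
τ = V/Q = 1125/658 = 1.710 d, or 41.04 h.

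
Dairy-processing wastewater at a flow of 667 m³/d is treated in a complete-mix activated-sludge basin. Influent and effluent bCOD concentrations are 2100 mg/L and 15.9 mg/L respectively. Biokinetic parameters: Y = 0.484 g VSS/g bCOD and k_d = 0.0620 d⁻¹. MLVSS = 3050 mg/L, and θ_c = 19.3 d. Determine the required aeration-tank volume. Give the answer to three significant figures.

Steady-state biomass mass balance: V·X·(1 + k_d·θ_c) = Y·Q·(S₀ − S)·θ_c, so V = 0.484 × 667 × (2100 − 15.9) × 19.3 / [3050 × (1 + 0.0620 × 19.3)] = 1.3×10^7 / 6700 = 1938 m³.

V ≈ 1940 m³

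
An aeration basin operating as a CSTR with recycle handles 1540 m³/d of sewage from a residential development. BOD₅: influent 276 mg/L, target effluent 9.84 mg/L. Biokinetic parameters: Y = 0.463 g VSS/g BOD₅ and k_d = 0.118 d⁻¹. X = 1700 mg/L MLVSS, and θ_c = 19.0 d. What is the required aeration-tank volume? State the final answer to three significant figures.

Rearranging the biomass balance for a CMAS with decay, V = Y·Q·ΔS·θ_c / [X·(1+k_d θ_c)] = 0.463 × 1540 × (276 − 9.84) × 19.0 / [1700 × (1 + 0.118 × 19.0)] = 3.61×10^6 / 5511 = 654.2 m³.

V ≈ 654 m³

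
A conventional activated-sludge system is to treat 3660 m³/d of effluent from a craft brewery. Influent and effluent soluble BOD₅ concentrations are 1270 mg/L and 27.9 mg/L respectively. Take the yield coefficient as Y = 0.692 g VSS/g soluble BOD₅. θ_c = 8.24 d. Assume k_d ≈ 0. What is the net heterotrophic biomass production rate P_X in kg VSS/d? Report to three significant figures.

No decay correction is needed, so Y_obs = Y = 0.692.
Substrate removed = Q·(S₀ − S) = 3660 m³/d × (1270 − 27.9) g/m³ = 4.55×10^6 g/d = 4546 kg/d.
So the net sludge growth is P_X = 0.6920 × 4546 = 3146 kg VSS/d.

P_X ≈ 3150 kg VSS/d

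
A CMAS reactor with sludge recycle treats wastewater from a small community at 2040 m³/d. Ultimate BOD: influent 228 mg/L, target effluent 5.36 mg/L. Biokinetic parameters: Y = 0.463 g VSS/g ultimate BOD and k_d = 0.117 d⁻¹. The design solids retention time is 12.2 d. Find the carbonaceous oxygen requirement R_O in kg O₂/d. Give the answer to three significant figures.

Y_obs = Y / (1 + k_d θ_c) = 0.463 / (1 + 0.117 × 12.2) = 0.463 / 2.427 = 0.1907.
Q·(S₀ − S) = 2040 × (228 − 5.36) × 10⁻³ = 454.2 kg/d removed.
P_X = Y_obs·Q·(S₀ − S) = 0.1907 × 454.2 = 86.63 kg VSS/d.
R_O = Q·ΔS − 1.42 P_X = 454.2 − 123.0 = 331.2 kg O₂/d.

R_O ≈ 331 kg O₂/d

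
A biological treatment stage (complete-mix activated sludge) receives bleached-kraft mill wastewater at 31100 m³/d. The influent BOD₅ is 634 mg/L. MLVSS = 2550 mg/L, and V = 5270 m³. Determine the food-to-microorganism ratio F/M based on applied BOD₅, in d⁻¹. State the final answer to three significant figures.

F/M ≈ 1.47 d⁻¹

F/M = Q·S₀ / (V·X) = 31100 × 634 / (5270 × 2550) = 1.467 g BOD₅·(g VSS·d)⁻¹.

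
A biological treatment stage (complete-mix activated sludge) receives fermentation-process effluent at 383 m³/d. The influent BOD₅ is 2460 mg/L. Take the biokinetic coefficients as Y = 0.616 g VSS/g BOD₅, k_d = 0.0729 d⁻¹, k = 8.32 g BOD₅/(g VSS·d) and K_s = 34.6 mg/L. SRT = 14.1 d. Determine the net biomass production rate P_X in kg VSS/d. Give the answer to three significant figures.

P_X ≈ 286 kg VSS/d

From the Monod/SRT balance for a CMAS, S = K_s·(1+k_d θ_c)/[θ_c·(Y k − k_d) − 1] = 34.6 × (1 + 0.0729 × 14.1) / [14.1 × (0.616 × 8.32 − 0.0729) − 1] = 70.16 / 70.24 = 0.9990 mg/L.
Observed yield with endogenous decay: Y_obs = Y / (1 + k_d·θ_c) = 0.616 / (1 + 0.0729 × 14.1) = 0.616 / 2.028 = 0.3038 g VSS/g BOD₅.
Mass of BOD₅ removed per day: Q(S₀ − S) = 383 × 2459 g/m³ = 941.8 kg/d.
So the net sludge growth is P_X = 0.3038 × 941.8 = 286.1 kg VSS/d.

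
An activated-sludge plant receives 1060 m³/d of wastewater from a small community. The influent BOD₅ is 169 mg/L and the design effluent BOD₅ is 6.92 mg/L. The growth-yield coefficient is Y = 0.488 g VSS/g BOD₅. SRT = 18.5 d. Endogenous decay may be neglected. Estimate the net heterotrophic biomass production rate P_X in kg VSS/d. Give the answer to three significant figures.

P_X ≈ 83.8 kg VSS/d

With endogenous decay neglected, the observed yield equals the true yield: Y_obs = Y = 0.488 g VSS/g BOD₅.
Substrate removed = Q·(S₀ − S) = 1060 m³/d × (169 − 6.92) g/m³ = 1.72×10^5 g/d = 171.8 kg/d.
Biomass produced: P_X = Y_obs·Q·ΔS = 0.4880 × 171.8 ≈ 83.84 kg VSS/d.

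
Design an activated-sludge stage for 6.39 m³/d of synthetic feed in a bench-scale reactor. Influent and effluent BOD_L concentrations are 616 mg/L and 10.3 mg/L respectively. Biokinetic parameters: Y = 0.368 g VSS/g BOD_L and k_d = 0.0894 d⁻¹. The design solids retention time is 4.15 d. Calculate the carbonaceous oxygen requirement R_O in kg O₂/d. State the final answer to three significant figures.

R_O ≈ 2.40 kg O₂/d

The observed yield is Y_obs = Y/(1 + k_d·θ_c) = 0.368 / (1 + 0.0894 × 4.15) = 0.368 / 1.371 = 0.2684 g VSS per g BOD_L removed.
Q·(S₀ − S) = 6.39 × (616 − 10.3) × 10⁻³ = 3.870 kg/d removed.
P_X = Y_obs·Q·(S₀ − S) = 0.2684 × 3.870 = 1.039 kg VSS/d.
R_O = Q·(S₀ − S) − 1.42·P_X = 3.870 − 1.42 × 1.039 = 2.395 kg O₂/d.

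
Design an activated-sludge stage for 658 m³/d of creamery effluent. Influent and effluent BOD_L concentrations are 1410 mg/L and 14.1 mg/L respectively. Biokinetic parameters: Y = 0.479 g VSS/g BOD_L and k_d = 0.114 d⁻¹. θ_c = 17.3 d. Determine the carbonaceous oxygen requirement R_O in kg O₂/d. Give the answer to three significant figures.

The observed yield is Y_obs = Y/(1 + k_d·θ_c) = 0.479 / (1 + 0.114 × 17.3) = 0.479 / 2.972 = 0.1612 g VSS per g BOD_L removed.
Mass of BOD_L removed per day: Q(S₀ − S) = 658 × 1396 g/m³ = 918.5 kg/d.
P_X = Y_obs·Q·(S₀ − S) = 0.1612 × 918.5 = 148.0 kg VSS/d.
Carbonaceous O₂ demand = substrate oxidised − cell-mass equivalent = 918.5 − 1.42 × 148.0 = 708.3 kg O₂/d.

R_O ≈ 708 kg O₂/d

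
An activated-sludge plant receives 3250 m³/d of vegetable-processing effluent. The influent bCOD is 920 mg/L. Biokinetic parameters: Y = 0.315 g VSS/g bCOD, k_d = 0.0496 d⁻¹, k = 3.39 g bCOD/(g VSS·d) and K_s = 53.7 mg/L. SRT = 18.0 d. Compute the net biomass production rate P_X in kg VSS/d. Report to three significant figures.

P_X ≈ 494 kg VSS/d

Effluent substrate depends only on kinetics and SRT: S = K_s(1 + k_d θ_c) / [θ_c(Yk − k_d) − 1] = 53.7 × (1 + 0.0496 × 18.0) / [18.0 × (0.315 × 3.39 − 0.0496) − 1] = 101.6 / 17.33 = 5.866 mg/L.
The observed yield is Y_obs = Y/(1 + k_d·θ_c) = 0.315 / (1 + 0.0496 × 18.0) = 0.315 / 1.893 = 0.1664 g VSS per g bCOD removed.
Q·(S₀ − S) = 3250 × (920 − 5.87) × 10⁻³ = 2971 kg/d removed.
So the net sludge growth is P_X = 0.1664 × 2971 = 494.4 kg VSS/d.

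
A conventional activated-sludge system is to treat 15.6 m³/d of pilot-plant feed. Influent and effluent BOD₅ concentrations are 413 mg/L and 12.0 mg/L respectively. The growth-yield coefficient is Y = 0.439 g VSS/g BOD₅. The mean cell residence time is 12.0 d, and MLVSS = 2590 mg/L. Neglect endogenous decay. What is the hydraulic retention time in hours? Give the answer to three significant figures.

With k_d = 0 the design equation reduces to V = Y Q (S₀−S) θ_c / X = 0.439 × 15.6 × (413 − 12.0) × 12.0 / 2590 = 12.72 m³.
τ = V/Q = 12.72/15.6 = 0.8156 d, or 19.57 h.

τ ≈ 19.6 h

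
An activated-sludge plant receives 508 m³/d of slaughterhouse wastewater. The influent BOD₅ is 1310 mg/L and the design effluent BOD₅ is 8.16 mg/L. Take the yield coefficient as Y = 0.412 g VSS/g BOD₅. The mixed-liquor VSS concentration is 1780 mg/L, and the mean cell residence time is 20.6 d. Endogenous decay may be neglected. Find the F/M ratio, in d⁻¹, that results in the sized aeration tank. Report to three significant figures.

V·X = Y·Q·ΔS·θ_c gives V = 0.412 × 508 × (1310 − 8.16) × 20.6 / 1780 = 3153 m³.
F/M = applied load / biomass = Q·S₀/(V·X) = 508 × 1310 / (3153 × 1780) = 0.1186 d⁻¹.

F/M ≈ 0.119 d⁻¹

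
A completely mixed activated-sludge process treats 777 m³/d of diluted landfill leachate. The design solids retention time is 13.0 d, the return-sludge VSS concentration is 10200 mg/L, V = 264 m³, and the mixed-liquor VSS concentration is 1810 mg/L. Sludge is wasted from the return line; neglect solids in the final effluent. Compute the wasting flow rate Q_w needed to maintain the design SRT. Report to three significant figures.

Q_w ≈ 3.60 m³/d

θ_c = V·X/(Q_w·X_r) when wasting from the recycle, so Q_w = V·X/(θ_c·X_r) = 264.0 × 1810 / (13.0 × 10200) = 3.604 m³/d.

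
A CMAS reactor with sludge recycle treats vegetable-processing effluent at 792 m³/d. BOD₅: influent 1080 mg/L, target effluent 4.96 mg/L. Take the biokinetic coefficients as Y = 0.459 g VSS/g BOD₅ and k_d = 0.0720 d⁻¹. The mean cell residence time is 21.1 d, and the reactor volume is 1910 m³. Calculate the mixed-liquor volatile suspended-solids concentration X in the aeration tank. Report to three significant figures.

X = Y·Q·ΔS·θ_c / [V·(1 + k_d θ_c)] = 0.459 × 792 × (1080 − 4.96) × 21.1 / [1910 × (1 + 0.0720 × 21.1)] = 1714 mg/L.

X ≈ 1710 mg/L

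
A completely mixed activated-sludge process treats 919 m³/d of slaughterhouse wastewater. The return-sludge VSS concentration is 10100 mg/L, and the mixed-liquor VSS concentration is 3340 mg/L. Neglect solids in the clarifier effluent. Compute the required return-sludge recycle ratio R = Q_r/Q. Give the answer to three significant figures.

Mass balance around the secondary clarifier (neglecting effluent solids): R = X / (X_r − X) = 3340 / (10100 − 3340) = 0.4941.

R ≈ 0.494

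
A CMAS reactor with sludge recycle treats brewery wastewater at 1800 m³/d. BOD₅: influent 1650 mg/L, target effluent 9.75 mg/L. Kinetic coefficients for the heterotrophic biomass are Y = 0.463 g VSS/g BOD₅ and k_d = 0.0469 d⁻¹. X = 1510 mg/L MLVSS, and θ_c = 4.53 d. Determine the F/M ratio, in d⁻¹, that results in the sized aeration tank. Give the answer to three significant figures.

From the SRT design equation V = Y Q (S₀−S) θ_c / [X (1 + k_d θ_c)] = 0.463 × 1800 × (1650 − 9.75) × 4.53 / [1510 × (1 + 0.0469 × 4.53)] = 6.19×10^6 / 1831 = 3382 m³.
F/M = Q·S₀ / (V·X) = 1800 × 1650 / (3382 × 1510) = 0.5815 g BOD₅·(g VSS·d)⁻¹.

F/M ≈ 0.582 d⁻¹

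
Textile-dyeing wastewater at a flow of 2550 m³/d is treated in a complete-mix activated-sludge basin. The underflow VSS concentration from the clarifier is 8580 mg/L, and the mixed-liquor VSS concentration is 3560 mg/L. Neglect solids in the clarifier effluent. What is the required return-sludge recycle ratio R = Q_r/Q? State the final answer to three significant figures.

R ≈ 0.709

Solids balance on the clarifier gives (1+R)X = R·X_r, so R = X/(X_r − X) = 3560 / (8580 − 3560) = 0.7092.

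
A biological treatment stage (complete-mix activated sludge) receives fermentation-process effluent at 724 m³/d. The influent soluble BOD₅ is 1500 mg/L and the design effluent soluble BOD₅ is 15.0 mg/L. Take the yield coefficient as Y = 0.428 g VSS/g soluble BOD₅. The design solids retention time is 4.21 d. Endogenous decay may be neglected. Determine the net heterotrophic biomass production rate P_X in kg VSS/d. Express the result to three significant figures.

Since k_d ≈ 0, Y_obs = Y = 0.428 g VSS/g soluble BOD₅.
ΔS = 1500 − 15.0 = 1485 mg/L, so the substrate removal rate is 724 × 1485/1000 = 1075 kg soluble BOD₅/d.
Biomass produced: P_X = Y_obs·Q·ΔS = 0.4280 × 1075 ≈ 460.2 kg VSS/d.

P_X ≈ 460 kg VSS/d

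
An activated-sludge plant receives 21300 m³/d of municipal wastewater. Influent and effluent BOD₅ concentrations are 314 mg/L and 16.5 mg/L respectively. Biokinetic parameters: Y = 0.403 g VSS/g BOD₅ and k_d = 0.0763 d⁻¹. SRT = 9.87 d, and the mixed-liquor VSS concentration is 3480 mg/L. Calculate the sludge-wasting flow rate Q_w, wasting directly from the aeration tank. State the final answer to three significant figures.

Rearranging the biomass balance for a CMAS with decay, V = Y·Q·ΔS·θ_c / [X·(1+k_d θ_c)] = 0.403 × 21300 × (314 − 16.5) × 9.87 / [3480 × (1 + 0.0763 × 9.87)] = 2.52×10^7 / 6101 = 4131 m³.
For wasting at MLVSS concentration, Q_w = V/θ_c = 4131/9.87 = 418.6 m³/d.

Q_w ≈ 419 m³/d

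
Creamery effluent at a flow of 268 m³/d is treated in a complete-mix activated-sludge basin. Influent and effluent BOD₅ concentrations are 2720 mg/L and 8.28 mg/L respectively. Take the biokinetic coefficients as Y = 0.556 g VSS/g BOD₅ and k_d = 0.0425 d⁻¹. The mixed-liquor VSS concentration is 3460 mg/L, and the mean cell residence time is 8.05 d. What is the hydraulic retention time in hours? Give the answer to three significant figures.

Rearranging the biomass balance for a CMAS with decay, V = Y·Q·ΔS·θ_c / [X·(1+k_d θ_c)] = 0.556 × 268 × (2720 − 8.28) × 8.05 / [3460 × (1 + 0.0425 × 8.05)] = 3.25×10^6 / 4644 = 700.5 m³.
Hydraulic retention time τ = V/Q = 700.5 / 268 = 2.614 d = 62.73 h.

τ ≈ 62.7 h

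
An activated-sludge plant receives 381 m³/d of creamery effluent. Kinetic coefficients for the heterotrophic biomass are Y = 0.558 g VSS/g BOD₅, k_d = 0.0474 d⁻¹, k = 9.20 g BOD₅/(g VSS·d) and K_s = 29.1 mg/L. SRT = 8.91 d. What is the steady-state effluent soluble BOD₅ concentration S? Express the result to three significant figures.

S ≈ 0.934 mg/L

Effluent substrate depends only on kinetics and SRT: S = K_s(1 + k_d θ_c) / [θ_c(Yk − k_d) − 1] = 29.1 × (1 + 0.0474 × 8.91) / [8.91 × (0.558 × 9.20 − 0.0474) − 1] = 41.39 / 44.32 = 0.9339 mg/L.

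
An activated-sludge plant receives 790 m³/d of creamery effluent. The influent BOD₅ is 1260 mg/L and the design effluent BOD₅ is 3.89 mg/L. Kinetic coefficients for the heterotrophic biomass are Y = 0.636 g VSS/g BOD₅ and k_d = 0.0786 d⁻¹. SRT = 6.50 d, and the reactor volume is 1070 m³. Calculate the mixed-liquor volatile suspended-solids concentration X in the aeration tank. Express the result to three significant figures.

From V·X·(1 + k_d·θ_c) = Y·Q·(S₀ − S)·θ_c: X = 0.636 × 790 × (1260 − 3.89) × 6.50 / [1070 × (1 + 0.0786 × 6.50)] = 2537 mg/L.

X ≈ 2540 mg/L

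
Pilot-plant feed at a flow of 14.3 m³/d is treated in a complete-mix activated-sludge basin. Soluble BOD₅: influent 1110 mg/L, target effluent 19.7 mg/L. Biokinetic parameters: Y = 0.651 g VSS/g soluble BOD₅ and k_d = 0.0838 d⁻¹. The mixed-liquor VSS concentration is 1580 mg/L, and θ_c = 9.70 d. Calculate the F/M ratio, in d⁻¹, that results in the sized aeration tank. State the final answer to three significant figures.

Steady-state biomass mass balance: V·X·(1 + k_d·θ_c) = Y·Q·(S₀ − S)·θ_c, so V = 0.651 × 14.3 × (1110 − 19.7) × 9.70 / [1580 × (1 + 0.0838 × 9.70)] = 9.85×10^4 / 2864 = 34.37 m³.
Food-to-microorganism ratio F/M = Q S₀ / (V X) = 14.3 × 1110 / (34.37 × 1580) = 0.2923 d⁻¹.

F/M ≈ 0.292 d⁻¹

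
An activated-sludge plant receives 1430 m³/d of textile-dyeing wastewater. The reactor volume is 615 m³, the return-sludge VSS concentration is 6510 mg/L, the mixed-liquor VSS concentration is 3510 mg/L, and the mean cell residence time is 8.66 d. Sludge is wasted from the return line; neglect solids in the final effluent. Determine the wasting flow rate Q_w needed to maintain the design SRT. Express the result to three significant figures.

Q_w = (V·X)/(θ_c X_r) = 615.0 × 3510 / (8.66 × 6510) = 38.29 m³/d.

Q_w ≈ 38.3 m³/d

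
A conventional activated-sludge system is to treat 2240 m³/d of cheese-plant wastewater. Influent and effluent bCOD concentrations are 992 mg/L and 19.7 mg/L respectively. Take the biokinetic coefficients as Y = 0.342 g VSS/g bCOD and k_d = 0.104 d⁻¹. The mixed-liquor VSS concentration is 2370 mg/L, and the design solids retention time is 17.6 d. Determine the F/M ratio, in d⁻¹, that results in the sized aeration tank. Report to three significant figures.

Rearranging the biomass balance for a CMAS with decay, V = Y·Q·ΔS·θ_c / [X·(1+k_d θ_c)] = 0.342 × 2240 × (992 − 19.7) × 17.6 / [2370 × (1 + 0.104 × 17.6)] = 1.31×10^7 / 6708 = 1954 m³.
F/M = applied load / biomass = Q·S₀/(V·X) = 2240 × 992 / (1954 × 2370) = 0.4798 d⁻¹.

F/M ≈ 0.480 d⁻¹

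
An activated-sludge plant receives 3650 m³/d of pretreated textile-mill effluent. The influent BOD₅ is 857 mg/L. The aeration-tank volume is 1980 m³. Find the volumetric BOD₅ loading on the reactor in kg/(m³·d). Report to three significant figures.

L_v ≈ 1.58 kg BOD₅/(m³·d)

Volumetric loading L_v = Q·S₀ / V = 3650 × 857 g/m³ / 1980 m³ = 1580 g/(m³·d) = 1.580 kg BOD₅/(m³·d).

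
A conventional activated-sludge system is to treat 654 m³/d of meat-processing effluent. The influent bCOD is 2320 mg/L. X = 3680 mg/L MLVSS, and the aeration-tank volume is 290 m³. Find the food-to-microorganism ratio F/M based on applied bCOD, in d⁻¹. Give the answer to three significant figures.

F/M ≈ 1.42 d⁻¹

Food-to-microorganism ratio F/M = Q S₀ / (V X) = 654 × 2320 / (290.0 × 3680) = 1.422 d⁻¹.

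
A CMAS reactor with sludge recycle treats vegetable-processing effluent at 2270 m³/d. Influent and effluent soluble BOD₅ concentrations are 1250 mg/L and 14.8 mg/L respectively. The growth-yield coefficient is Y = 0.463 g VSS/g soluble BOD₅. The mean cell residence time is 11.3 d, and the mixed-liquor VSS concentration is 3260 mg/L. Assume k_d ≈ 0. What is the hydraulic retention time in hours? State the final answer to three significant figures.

τ ≈ 47.6 h

With k_d = 0 the design equation reduces to V = Y Q (S₀−S) θ_c / X = 0.463 × 2270 × (1250 − 14.8) × 11.3 / 3260 = 4500 m³.
Hydraulic retention time τ = V/Q = 4500 / 2270 = 1.982 d = 47.58 h.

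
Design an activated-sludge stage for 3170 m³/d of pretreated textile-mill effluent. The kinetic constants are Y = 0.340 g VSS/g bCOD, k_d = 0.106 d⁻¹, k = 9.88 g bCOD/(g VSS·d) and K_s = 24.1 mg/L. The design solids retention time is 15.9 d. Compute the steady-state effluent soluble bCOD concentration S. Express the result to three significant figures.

S ≈ 1.28 mg/L

For a completely mixed reactor with recycle the Lawrence–McCarty relation gives S = K_s·(1 + k_d·θ_c) / [θ_c·(Y·k − k_d) − 1] = 24.1 × (1 + 0.106 × 15.9) / [15.9 × (0.340 × 9.88 − 0.106) − 1] = 64.72 / 50.73 = 1.276 mg/L.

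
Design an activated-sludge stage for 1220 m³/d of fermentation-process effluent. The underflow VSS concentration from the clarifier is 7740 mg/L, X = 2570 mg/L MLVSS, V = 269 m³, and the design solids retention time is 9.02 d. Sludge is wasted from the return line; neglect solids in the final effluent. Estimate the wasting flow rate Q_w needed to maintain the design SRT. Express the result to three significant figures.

Wasting from the return line (neglecting effluent solids): Q_w = V·X / (θ_c·X_r) = 269.0 × 2570 / (9.02 × 7740) = 9.902 m³/d.

Q_w ≈ 9.90 m³/d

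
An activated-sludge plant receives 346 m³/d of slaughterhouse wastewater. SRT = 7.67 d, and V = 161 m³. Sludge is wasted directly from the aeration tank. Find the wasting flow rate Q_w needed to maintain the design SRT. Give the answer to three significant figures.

Q_w ≈ 21.0 m³/d

For wasting at MLVSS concentration, Q_w = V/θ_c = 161.0/7.67 = 20.99 m³/d.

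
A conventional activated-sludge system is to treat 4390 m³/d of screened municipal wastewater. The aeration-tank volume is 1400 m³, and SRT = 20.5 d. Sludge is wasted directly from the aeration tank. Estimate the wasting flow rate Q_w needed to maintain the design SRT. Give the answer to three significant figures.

Q_w ≈ 68.3 m³/d

With mixed-liquor wasting, θ_c = V/Q_w, so Q_w = V/θ_c = 1400/20.5 = 68.29 m³/d.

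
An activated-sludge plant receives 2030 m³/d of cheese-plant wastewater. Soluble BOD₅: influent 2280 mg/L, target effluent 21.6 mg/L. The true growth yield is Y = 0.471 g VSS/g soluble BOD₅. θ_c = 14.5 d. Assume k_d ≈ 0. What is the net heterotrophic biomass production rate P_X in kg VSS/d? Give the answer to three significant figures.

Since k_d ≈ 0, Y_obs = Y = 0.471 g VSS/g soluble BOD₅.
Substrate removed = Q·(S₀ − S) = 2030 m³/d × (2280 − 21.6) g/m³ = 4.58×10^6 g/d = 4585 kg/d.
So the net sludge growth is P_X = 0.4710 × 4585 = 2159 kg VSS/d.

P_X ≈ 2160 kg VSS/d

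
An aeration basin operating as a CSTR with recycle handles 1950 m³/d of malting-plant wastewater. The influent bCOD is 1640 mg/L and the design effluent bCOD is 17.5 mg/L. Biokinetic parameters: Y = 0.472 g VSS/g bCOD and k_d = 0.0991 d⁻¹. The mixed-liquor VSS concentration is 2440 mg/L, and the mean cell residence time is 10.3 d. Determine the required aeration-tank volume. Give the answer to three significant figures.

Rearranging the biomass balance for a CMAS with decay, V = Y·Q·ΔS·θ_c / [X·(1+k_d θ_c)] = 0.472 × 1950 × (1640 − 17.5) × 10.3 / [2440 × (1 + 0.0991 × 10.3)] = 1.54×10^7 / 4931 = 3120 m³.

V ≈ 3120 m³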